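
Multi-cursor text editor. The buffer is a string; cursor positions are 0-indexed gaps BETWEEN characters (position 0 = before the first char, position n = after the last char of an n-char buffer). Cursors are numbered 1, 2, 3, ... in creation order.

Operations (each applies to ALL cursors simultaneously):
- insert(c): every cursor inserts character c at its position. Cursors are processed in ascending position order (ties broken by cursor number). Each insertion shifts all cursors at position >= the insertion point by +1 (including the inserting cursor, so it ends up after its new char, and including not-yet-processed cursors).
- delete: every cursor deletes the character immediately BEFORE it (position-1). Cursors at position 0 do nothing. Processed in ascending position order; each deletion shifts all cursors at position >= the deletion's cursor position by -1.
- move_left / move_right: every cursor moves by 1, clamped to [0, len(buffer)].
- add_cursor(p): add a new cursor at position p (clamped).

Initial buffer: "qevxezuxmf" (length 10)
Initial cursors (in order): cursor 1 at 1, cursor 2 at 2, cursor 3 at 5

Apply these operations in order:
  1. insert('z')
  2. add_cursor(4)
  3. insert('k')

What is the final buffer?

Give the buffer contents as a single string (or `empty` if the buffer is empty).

Answer: qzkezkkvxezkzuxmf

Derivation:
After op 1 (insert('z')): buffer="qzezvxezzuxmf" (len 13), cursors c1@2 c2@4 c3@8, authorship .1.2...3.....
After op 2 (add_cursor(4)): buffer="qzezvxezzuxmf" (len 13), cursors c1@2 c2@4 c4@4 c3@8, authorship .1.2...3.....
After op 3 (insert('k')): buffer="qzkezkkvxezkzuxmf" (len 17), cursors c1@3 c2@7 c4@7 c3@12, authorship .11.224...33.....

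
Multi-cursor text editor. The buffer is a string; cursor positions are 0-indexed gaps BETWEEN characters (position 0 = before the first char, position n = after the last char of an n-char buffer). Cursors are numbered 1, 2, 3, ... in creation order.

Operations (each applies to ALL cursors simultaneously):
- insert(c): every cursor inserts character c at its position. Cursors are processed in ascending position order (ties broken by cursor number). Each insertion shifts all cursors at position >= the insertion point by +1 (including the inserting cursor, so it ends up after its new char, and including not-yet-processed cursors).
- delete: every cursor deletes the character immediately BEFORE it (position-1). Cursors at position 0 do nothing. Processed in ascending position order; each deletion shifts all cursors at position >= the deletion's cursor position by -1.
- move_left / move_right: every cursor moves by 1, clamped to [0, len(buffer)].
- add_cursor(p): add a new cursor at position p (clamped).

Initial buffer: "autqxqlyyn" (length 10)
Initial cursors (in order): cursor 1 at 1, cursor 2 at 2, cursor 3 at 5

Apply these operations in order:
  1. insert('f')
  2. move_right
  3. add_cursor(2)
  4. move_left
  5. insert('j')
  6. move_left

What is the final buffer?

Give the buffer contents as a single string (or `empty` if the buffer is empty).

Answer: ajfjufjtqxfjqlyyn

Derivation:
After op 1 (insert('f')): buffer="afuftqxfqlyyn" (len 13), cursors c1@2 c2@4 c3@8, authorship .1.2...3.....
After op 2 (move_right): buffer="afuftqxfqlyyn" (len 13), cursors c1@3 c2@5 c3@9, authorship .1.2...3.....
After op 3 (add_cursor(2)): buffer="afuftqxfqlyyn" (len 13), cursors c4@2 c1@3 c2@5 c3@9, authorship .1.2...3.....
After op 4 (move_left): buffer="afuftqxfqlyyn" (len 13), cursors c4@1 c1@2 c2@4 c3@8, authorship .1.2...3.....
After op 5 (insert('j')): buffer="ajfjufjtqxfjqlyyn" (len 17), cursors c4@2 c1@4 c2@7 c3@12, authorship .411.22...33.....
After op 6 (move_left): buffer="ajfjufjtqxfjqlyyn" (len 17), cursors c4@1 c1@3 c2@6 c3@11, authorship .411.22...33.....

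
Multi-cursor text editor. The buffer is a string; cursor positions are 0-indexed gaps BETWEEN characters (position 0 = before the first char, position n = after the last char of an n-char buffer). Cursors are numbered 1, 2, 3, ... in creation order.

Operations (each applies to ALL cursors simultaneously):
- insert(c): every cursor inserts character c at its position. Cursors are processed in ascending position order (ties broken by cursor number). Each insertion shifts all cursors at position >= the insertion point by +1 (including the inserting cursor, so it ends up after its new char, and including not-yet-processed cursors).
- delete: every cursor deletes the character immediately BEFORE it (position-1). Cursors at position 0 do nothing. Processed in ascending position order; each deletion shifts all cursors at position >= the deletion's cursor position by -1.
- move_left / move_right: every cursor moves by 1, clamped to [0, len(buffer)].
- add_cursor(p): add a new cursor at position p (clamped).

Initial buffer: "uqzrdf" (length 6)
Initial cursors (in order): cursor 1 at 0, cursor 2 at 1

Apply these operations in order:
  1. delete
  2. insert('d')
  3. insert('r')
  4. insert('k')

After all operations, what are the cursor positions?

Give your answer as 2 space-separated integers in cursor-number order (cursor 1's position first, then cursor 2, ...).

After op 1 (delete): buffer="qzrdf" (len 5), cursors c1@0 c2@0, authorship .....
After op 2 (insert('d')): buffer="ddqzrdf" (len 7), cursors c1@2 c2@2, authorship 12.....
After op 3 (insert('r')): buffer="ddrrqzrdf" (len 9), cursors c1@4 c2@4, authorship 1212.....
After op 4 (insert('k')): buffer="ddrrkkqzrdf" (len 11), cursors c1@6 c2@6, authorship 121212.....

Answer: 6 6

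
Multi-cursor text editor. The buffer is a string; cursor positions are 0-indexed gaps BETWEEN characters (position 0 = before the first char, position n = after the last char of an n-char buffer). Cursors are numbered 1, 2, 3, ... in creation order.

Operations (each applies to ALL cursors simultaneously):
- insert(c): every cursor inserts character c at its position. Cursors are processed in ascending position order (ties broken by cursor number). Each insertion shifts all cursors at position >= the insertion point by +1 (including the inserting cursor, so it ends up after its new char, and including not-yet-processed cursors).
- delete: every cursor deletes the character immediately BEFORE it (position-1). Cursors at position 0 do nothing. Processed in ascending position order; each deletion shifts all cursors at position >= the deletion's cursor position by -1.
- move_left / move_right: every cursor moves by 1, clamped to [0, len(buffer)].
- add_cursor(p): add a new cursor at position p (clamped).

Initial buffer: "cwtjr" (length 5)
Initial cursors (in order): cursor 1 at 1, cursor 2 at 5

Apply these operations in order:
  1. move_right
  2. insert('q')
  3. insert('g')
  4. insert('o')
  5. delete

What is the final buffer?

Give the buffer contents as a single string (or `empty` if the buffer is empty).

Answer: cwqgtjrqg

Derivation:
After op 1 (move_right): buffer="cwtjr" (len 5), cursors c1@2 c2@5, authorship .....
After op 2 (insert('q')): buffer="cwqtjrq" (len 7), cursors c1@3 c2@7, authorship ..1...2
After op 3 (insert('g')): buffer="cwqgtjrqg" (len 9), cursors c1@4 c2@9, authorship ..11...22
After op 4 (insert('o')): buffer="cwqgotjrqgo" (len 11), cursors c1@5 c2@11, authorship ..111...222
After op 5 (delete): buffer="cwqgtjrqg" (len 9), cursors c1@4 c2@9, authorship ..11...22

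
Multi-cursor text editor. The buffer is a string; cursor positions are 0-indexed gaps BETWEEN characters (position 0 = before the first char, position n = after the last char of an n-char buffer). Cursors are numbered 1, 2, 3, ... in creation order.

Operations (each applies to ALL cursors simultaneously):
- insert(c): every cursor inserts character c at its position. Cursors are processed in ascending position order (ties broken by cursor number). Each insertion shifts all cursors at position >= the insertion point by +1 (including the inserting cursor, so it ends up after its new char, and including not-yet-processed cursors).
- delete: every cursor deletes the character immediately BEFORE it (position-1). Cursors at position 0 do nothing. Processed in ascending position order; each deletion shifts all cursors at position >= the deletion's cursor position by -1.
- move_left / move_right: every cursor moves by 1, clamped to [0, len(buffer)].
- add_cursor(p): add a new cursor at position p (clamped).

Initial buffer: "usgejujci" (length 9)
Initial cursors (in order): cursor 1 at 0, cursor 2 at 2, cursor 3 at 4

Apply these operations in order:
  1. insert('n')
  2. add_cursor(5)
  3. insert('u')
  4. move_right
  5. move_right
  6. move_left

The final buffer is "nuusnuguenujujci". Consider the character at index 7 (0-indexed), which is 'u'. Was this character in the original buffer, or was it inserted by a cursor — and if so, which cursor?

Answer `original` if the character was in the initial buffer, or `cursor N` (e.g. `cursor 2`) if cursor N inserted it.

After op 1 (insert('n')): buffer="nusngenjujci" (len 12), cursors c1@1 c2@4 c3@7, authorship 1..2..3.....
After op 2 (add_cursor(5)): buffer="nusngenjujci" (len 12), cursors c1@1 c2@4 c4@5 c3@7, authorship 1..2..3.....
After op 3 (insert('u')): buffer="nuusnuguenujujci" (len 16), cursors c1@2 c2@6 c4@8 c3@11, authorship 11..22.4.33.....
After op 4 (move_right): buffer="nuusnuguenujujci" (len 16), cursors c1@3 c2@7 c4@9 c3@12, authorship 11..22.4.33.....
After op 5 (move_right): buffer="nuusnuguenujujci" (len 16), cursors c1@4 c2@8 c4@10 c3@13, authorship 11..22.4.33.....
After op 6 (move_left): buffer="nuusnuguenujujci" (len 16), cursors c1@3 c2@7 c4@9 c3@12, authorship 11..22.4.33.....
Authorship (.=original, N=cursor N): 1 1 . . 2 2 . 4 . 3 3 . . . . .
Index 7: author = 4

Answer: cursor 4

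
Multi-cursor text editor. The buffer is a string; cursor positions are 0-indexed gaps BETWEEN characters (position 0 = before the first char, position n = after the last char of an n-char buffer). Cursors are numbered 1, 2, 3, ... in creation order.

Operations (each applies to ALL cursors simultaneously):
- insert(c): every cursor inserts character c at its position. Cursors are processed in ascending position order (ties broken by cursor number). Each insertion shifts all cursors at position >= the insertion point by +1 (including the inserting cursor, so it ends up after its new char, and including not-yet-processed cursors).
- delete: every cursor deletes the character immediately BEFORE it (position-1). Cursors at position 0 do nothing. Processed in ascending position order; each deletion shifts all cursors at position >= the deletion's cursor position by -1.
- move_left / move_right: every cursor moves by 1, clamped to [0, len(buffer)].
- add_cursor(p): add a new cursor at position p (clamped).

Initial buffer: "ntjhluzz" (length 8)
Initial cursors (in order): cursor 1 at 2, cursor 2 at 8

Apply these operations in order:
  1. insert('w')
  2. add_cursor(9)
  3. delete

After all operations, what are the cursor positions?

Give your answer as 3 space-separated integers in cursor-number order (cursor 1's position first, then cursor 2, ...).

After op 1 (insert('w')): buffer="ntwjhluzzw" (len 10), cursors c1@3 c2@10, authorship ..1......2
After op 2 (add_cursor(9)): buffer="ntwjhluzzw" (len 10), cursors c1@3 c3@9 c2@10, authorship ..1......2
After op 3 (delete): buffer="ntjhluz" (len 7), cursors c1@2 c2@7 c3@7, authorship .......

Answer: 2 7 7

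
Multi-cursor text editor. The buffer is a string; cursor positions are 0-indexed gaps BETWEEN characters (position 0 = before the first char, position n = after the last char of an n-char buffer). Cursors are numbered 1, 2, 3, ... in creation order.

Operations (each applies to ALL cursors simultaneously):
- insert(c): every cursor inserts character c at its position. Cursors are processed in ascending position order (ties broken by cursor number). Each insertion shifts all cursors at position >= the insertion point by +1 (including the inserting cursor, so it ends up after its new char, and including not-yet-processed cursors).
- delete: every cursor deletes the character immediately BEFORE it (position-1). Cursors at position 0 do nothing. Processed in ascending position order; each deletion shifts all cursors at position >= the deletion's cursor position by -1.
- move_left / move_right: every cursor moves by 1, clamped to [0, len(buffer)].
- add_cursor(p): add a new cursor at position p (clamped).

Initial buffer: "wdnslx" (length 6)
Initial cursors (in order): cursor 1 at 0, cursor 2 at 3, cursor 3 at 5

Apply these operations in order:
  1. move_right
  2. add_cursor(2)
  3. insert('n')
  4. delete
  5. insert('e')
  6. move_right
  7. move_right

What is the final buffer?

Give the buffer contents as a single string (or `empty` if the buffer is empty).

After op 1 (move_right): buffer="wdnslx" (len 6), cursors c1@1 c2@4 c3@6, authorship ......
After op 2 (add_cursor(2)): buffer="wdnslx" (len 6), cursors c1@1 c4@2 c2@4 c3@6, authorship ......
After op 3 (insert('n')): buffer="wndnnsnlxn" (len 10), cursors c1@2 c4@4 c2@7 c3@10, authorship .1.4..2..3
After op 4 (delete): buffer="wdnslx" (len 6), cursors c1@1 c4@2 c2@4 c3@6, authorship ......
After op 5 (insert('e')): buffer="wedenselxe" (len 10), cursors c1@2 c4@4 c2@7 c3@10, authorship .1.4..2..3
After op 6 (move_right): buffer="wedenselxe" (len 10), cursors c1@3 c4@5 c2@8 c3@10, authorship .1.4..2..3
After op 7 (move_right): buffer="wedenselxe" (len 10), cursors c1@4 c4@6 c2@9 c3@10, authorship .1.4..2..3

Answer: wedenselxe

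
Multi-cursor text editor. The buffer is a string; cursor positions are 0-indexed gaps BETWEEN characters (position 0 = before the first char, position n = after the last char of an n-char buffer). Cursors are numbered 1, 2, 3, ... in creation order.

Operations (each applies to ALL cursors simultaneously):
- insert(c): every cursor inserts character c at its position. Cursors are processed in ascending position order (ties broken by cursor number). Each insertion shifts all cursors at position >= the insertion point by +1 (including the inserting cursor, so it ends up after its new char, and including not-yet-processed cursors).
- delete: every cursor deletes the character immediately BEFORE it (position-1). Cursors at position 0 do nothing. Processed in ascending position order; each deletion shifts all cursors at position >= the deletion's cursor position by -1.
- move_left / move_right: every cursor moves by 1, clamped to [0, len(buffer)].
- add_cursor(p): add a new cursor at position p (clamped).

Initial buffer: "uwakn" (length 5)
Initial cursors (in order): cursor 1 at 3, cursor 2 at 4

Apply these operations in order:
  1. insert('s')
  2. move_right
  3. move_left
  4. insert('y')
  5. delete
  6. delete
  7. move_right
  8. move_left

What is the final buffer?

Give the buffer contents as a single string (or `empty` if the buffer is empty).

After op 1 (insert('s')): buffer="uwasksn" (len 7), cursors c1@4 c2@6, authorship ...1.2.
After op 2 (move_right): buffer="uwasksn" (len 7), cursors c1@5 c2@7, authorship ...1.2.
After op 3 (move_left): buffer="uwasksn" (len 7), cursors c1@4 c2@6, authorship ...1.2.
After op 4 (insert('y')): buffer="uwasyksyn" (len 9), cursors c1@5 c2@8, authorship ...11.22.
After op 5 (delete): buffer="uwasksn" (len 7), cursors c1@4 c2@6, authorship ...1.2.
After op 6 (delete): buffer="uwakn" (len 5), cursors c1@3 c2@4, authorship .....
After op 7 (move_right): buffer="uwakn" (len 5), cursors c1@4 c2@5, authorship .....
After op 8 (move_left): buffer="uwakn" (len 5), cursors c1@3 c2@4, authorship .....

Answer: uwakn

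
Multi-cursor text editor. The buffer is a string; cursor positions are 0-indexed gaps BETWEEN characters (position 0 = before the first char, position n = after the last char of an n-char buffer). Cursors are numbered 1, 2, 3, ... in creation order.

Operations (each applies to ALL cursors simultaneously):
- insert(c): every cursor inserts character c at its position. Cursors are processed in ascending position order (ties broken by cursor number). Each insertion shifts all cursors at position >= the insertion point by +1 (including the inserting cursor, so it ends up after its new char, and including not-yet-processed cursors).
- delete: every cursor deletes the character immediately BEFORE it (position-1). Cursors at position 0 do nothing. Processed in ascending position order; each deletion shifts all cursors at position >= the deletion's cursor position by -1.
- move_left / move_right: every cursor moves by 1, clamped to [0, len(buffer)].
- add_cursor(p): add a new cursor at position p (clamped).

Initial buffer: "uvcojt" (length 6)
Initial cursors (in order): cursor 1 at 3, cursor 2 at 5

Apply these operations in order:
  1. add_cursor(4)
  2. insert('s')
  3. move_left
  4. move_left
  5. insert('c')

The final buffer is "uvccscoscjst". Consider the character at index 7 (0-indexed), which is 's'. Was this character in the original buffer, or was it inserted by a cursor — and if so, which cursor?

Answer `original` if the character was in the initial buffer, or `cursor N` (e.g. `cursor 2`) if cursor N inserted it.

After op 1 (add_cursor(4)): buffer="uvcojt" (len 6), cursors c1@3 c3@4 c2@5, authorship ......
After op 2 (insert('s')): buffer="uvcsosjst" (len 9), cursors c1@4 c3@6 c2@8, authorship ...1.3.2.
After op 3 (move_left): buffer="uvcsosjst" (len 9), cursors c1@3 c3@5 c2@7, authorship ...1.3.2.
After op 4 (move_left): buffer="uvcsosjst" (len 9), cursors c1@2 c3@4 c2@6, authorship ...1.3.2.
After op 5 (insert('c')): buffer="uvccscoscjst" (len 12), cursors c1@3 c3@6 c2@9, authorship ..1.13.32.2.
Authorship (.=original, N=cursor N): . . 1 . 1 3 . 3 2 . 2 .
Index 7: author = 3

Answer: cursor 3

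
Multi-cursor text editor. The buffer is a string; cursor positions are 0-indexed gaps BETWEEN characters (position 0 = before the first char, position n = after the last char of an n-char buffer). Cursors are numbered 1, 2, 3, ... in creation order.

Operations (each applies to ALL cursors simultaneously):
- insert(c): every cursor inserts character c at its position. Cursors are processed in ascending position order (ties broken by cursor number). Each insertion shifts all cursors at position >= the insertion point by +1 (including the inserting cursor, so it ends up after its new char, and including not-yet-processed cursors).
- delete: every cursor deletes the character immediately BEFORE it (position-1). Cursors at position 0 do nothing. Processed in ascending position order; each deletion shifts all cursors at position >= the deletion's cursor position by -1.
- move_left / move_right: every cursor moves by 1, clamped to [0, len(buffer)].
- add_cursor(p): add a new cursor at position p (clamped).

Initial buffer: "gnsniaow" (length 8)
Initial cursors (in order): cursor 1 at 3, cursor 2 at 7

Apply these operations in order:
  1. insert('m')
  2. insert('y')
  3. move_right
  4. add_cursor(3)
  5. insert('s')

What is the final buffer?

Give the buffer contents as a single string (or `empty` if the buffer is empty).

Answer: gnssmynsiaomyws

Derivation:
After op 1 (insert('m')): buffer="gnsmniaomw" (len 10), cursors c1@4 c2@9, authorship ...1....2.
After op 2 (insert('y')): buffer="gnsmyniaomyw" (len 12), cursors c1@5 c2@11, authorship ...11....22.
After op 3 (move_right): buffer="gnsmyniaomyw" (len 12), cursors c1@6 c2@12, authorship ...11....22.
After op 4 (add_cursor(3)): buffer="gnsmyniaomyw" (len 12), cursors c3@3 c1@6 c2@12, authorship ...11....22.
After op 5 (insert('s')): buffer="gnssmynsiaomyws" (len 15), cursors c3@4 c1@8 c2@15, authorship ...311.1...22.2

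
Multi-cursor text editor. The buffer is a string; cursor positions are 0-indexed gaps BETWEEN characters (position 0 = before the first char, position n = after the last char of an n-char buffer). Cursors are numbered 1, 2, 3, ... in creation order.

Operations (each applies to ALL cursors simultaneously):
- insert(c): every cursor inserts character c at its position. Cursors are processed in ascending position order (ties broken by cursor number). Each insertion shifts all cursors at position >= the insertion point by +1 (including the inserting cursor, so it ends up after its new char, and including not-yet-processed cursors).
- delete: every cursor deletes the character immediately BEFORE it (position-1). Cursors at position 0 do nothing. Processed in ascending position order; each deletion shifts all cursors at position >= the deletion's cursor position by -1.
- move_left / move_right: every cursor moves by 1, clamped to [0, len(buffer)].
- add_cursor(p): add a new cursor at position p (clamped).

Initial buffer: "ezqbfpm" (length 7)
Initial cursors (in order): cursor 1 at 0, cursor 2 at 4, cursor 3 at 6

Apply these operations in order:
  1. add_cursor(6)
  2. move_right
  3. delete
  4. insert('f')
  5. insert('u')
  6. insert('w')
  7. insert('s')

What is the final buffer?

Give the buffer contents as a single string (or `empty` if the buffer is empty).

After op 1 (add_cursor(6)): buffer="ezqbfpm" (len 7), cursors c1@0 c2@4 c3@6 c4@6, authorship .......
After op 2 (move_right): buffer="ezqbfpm" (len 7), cursors c1@1 c2@5 c3@7 c4@7, authorship .......
After op 3 (delete): buffer="zqb" (len 3), cursors c1@0 c2@3 c3@3 c4@3, authorship ...
After op 4 (insert('f')): buffer="fzqbfff" (len 7), cursors c1@1 c2@7 c3@7 c4@7, authorship 1...234
After op 5 (insert('u')): buffer="fuzqbfffuuu" (len 11), cursors c1@2 c2@11 c3@11 c4@11, authorship 11...234234
After op 6 (insert('w')): buffer="fuwzqbfffuuuwww" (len 15), cursors c1@3 c2@15 c3@15 c4@15, authorship 111...234234234
After op 7 (insert('s')): buffer="fuwszqbfffuuuwwwsss" (len 19), cursors c1@4 c2@19 c3@19 c4@19, authorship 1111...234234234234

Answer: fuwszqbfffuuuwwwsss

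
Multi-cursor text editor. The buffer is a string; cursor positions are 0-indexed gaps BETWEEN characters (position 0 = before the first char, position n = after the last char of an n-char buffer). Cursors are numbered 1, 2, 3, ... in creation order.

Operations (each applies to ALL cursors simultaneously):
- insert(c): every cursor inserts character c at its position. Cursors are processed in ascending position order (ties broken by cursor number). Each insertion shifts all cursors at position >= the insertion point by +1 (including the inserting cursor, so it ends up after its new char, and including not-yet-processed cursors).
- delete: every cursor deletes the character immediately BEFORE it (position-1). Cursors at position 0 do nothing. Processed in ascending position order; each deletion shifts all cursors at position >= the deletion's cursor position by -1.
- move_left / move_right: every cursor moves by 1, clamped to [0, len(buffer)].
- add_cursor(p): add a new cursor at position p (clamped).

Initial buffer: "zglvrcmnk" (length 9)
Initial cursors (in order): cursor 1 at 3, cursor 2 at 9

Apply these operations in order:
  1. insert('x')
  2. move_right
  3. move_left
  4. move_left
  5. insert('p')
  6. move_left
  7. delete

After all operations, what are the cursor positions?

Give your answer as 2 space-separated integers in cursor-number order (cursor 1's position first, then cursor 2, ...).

After op 1 (insert('x')): buffer="zglxvrcmnkx" (len 11), cursors c1@4 c2@11, authorship ...1......2
After op 2 (move_right): buffer="zglxvrcmnkx" (len 11), cursors c1@5 c2@11, authorship ...1......2
After op 3 (move_left): buffer="zglxvrcmnkx" (len 11), cursors c1@4 c2@10, authorship ...1......2
After op 4 (move_left): buffer="zglxvrcmnkx" (len 11), cursors c1@3 c2@9, authorship ...1......2
After op 5 (insert('p')): buffer="zglpxvrcmnpkx" (len 13), cursors c1@4 c2@11, authorship ...11.....2.2
After op 6 (move_left): buffer="zglpxvrcmnpkx" (len 13), cursors c1@3 c2@10, authorship ...11.....2.2
After op 7 (delete): buffer="zgpxvrcmpkx" (len 11), cursors c1@2 c2@8, authorship ..11....2.2

Answer: 2 8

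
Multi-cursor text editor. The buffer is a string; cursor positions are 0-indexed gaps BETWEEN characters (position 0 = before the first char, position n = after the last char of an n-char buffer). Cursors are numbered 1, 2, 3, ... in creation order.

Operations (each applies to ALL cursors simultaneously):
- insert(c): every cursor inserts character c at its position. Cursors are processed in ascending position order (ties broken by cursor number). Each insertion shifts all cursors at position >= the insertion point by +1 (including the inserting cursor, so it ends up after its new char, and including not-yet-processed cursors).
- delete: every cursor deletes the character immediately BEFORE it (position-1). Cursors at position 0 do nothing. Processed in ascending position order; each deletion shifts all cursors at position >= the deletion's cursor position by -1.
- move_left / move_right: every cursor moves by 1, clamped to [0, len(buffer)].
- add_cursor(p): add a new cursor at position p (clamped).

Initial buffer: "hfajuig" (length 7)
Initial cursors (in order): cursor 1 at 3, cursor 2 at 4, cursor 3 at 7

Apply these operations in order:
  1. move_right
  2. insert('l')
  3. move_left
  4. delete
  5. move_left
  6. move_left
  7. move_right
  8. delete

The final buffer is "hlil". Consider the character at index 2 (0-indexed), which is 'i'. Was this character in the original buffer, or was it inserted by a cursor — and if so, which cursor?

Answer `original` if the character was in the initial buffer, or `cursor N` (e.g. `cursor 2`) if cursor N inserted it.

Answer: original

Derivation:
After op 1 (move_right): buffer="hfajuig" (len 7), cursors c1@4 c2@5 c3@7, authorship .......
After op 2 (insert('l')): buffer="hfajluligl" (len 10), cursors c1@5 c2@7 c3@10, authorship ....1.2..3
After op 3 (move_left): buffer="hfajluligl" (len 10), cursors c1@4 c2@6 c3@9, authorship ....1.2..3
After op 4 (delete): buffer="hfallil" (len 7), cursors c1@3 c2@4 c3@6, authorship ...12.3
After op 5 (move_left): buffer="hfallil" (len 7), cursors c1@2 c2@3 c3@5, authorship ...12.3
After op 6 (move_left): buffer="hfallil" (len 7), cursors c1@1 c2@2 c3@4, authorship ...12.3
After op 7 (move_right): buffer="hfallil" (len 7), cursors c1@2 c2@3 c3@5, authorship ...12.3
After op 8 (delete): buffer="hlil" (len 4), cursors c1@1 c2@1 c3@2, authorship .1.3
Authorship (.=original, N=cursor N): . 1 . 3
Index 2: author = original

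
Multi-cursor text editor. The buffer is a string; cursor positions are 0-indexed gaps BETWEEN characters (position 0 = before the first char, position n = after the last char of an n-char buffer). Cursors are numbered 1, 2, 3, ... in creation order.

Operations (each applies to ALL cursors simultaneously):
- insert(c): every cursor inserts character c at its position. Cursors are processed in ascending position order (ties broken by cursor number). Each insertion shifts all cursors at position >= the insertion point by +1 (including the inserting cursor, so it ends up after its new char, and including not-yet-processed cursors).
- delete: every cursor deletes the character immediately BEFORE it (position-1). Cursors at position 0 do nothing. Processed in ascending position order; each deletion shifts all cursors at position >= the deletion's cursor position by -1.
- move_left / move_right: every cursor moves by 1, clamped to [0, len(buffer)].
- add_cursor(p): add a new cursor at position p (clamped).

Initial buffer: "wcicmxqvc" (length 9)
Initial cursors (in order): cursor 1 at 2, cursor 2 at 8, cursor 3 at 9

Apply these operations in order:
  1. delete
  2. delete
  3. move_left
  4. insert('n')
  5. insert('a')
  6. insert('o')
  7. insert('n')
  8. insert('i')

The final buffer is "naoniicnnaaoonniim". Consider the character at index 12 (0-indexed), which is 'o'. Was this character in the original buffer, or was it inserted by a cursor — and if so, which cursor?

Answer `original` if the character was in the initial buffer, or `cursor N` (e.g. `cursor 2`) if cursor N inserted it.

Answer: cursor 3

Derivation:
After op 1 (delete): buffer="wicmxq" (len 6), cursors c1@1 c2@6 c3@6, authorship ......
After op 2 (delete): buffer="icm" (len 3), cursors c1@0 c2@3 c3@3, authorship ...
After op 3 (move_left): buffer="icm" (len 3), cursors c1@0 c2@2 c3@2, authorship ...
After op 4 (insert('n')): buffer="nicnnm" (len 6), cursors c1@1 c2@5 c3@5, authorship 1..23.
After op 5 (insert('a')): buffer="naicnnaam" (len 9), cursors c1@2 c2@8 c3@8, authorship 11..2323.
After op 6 (insert('o')): buffer="naoicnnaaoom" (len 12), cursors c1@3 c2@11 c3@11, authorship 111..232323.
After op 7 (insert('n')): buffer="naonicnnaaoonnm" (len 15), cursors c1@4 c2@14 c3@14, authorship 1111..23232323.
After op 8 (insert('i')): buffer="naoniicnnaaoonniim" (len 18), cursors c1@5 c2@17 c3@17, authorship 11111..2323232323.
Authorship (.=original, N=cursor N): 1 1 1 1 1 . . 2 3 2 3 2 3 2 3 2 3 .
Index 12: author = 3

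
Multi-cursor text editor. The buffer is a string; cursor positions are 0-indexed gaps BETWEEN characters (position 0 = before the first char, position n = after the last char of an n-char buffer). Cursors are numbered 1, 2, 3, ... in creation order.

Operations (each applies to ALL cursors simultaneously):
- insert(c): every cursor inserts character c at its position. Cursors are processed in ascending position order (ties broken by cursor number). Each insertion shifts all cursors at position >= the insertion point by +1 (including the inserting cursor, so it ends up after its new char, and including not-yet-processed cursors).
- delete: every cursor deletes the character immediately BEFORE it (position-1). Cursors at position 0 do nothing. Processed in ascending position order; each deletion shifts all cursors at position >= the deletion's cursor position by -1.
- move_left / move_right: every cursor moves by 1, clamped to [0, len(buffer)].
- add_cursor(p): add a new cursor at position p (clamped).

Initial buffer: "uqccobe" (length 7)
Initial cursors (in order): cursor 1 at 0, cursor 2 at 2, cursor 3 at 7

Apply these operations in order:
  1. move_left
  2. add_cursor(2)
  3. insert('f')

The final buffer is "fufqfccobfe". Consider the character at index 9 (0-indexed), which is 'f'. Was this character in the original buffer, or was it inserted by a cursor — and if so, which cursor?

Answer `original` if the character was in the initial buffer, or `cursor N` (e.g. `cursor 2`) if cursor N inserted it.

After op 1 (move_left): buffer="uqccobe" (len 7), cursors c1@0 c2@1 c3@6, authorship .......
After op 2 (add_cursor(2)): buffer="uqccobe" (len 7), cursors c1@0 c2@1 c4@2 c3@6, authorship .......
After op 3 (insert('f')): buffer="fufqfccobfe" (len 11), cursors c1@1 c2@3 c4@5 c3@10, authorship 1.2.4....3.
Authorship (.=original, N=cursor N): 1 . 2 . 4 . . . . 3 .
Index 9: author = 3

Answer: cursor 3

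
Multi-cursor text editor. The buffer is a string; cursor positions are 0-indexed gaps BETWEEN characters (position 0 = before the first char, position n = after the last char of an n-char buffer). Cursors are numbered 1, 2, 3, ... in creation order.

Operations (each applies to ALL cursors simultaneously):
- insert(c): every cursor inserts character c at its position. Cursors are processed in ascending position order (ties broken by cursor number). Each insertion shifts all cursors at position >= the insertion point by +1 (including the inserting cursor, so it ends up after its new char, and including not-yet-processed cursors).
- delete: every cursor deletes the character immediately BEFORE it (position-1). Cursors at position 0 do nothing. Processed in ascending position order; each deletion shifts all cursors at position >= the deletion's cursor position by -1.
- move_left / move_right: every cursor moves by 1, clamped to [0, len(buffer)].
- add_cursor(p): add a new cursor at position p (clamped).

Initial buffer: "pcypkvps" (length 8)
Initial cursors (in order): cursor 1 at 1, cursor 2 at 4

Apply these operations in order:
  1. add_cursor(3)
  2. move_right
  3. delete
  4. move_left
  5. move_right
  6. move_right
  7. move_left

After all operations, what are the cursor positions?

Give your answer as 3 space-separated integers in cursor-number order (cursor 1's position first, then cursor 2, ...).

After op 1 (add_cursor(3)): buffer="pcypkvps" (len 8), cursors c1@1 c3@3 c2@4, authorship ........
After op 2 (move_right): buffer="pcypkvps" (len 8), cursors c1@2 c3@4 c2@5, authorship ........
After op 3 (delete): buffer="pyvps" (len 5), cursors c1@1 c2@2 c3@2, authorship .....
After op 4 (move_left): buffer="pyvps" (len 5), cursors c1@0 c2@1 c3@1, authorship .....
After op 5 (move_right): buffer="pyvps" (len 5), cursors c1@1 c2@2 c3@2, authorship .....
After op 6 (move_right): buffer="pyvps" (len 5), cursors c1@2 c2@3 c3@3, authorship .....
After op 7 (move_left): buffer="pyvps" (len 5), cursors c1@1 c2@2 c3@2, authorship .....

Answer: 1 2 2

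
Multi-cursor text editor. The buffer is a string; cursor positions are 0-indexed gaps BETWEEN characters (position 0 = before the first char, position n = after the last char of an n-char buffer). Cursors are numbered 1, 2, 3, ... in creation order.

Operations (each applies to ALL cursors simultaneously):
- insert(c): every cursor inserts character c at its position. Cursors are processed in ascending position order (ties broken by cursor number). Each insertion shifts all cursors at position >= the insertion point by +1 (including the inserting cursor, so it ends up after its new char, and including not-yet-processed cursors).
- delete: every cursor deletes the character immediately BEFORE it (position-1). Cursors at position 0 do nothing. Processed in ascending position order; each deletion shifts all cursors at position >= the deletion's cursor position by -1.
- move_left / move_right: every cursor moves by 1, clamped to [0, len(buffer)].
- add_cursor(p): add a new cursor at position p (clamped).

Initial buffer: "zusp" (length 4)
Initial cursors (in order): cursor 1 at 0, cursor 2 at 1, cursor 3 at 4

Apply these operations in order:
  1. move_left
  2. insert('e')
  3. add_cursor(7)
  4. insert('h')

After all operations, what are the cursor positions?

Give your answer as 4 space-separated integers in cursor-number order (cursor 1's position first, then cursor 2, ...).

Answer: 4 4 9 11

Derivation:
After op 1 (move_left): buffer="zusp" (len 4), cursors c1@0 c2@0 c3@3, authorship ....
After op 2 (insert('e')): buffer="eezusep" (len 7), cursors c1@2 c2@2 c3@6, authorship 12...3.
After op 3 (add_cursor(7)): buffer="eezusep" (len 7), cursors c1@2 c2@2 c3@6 c4@7, authorship 12...3.
After op 4 (insert('h')): buffer="eehhzusehph" (len 11), cursors c1@4 c2@4 c3@9 c4@11, authorship 1212...33.4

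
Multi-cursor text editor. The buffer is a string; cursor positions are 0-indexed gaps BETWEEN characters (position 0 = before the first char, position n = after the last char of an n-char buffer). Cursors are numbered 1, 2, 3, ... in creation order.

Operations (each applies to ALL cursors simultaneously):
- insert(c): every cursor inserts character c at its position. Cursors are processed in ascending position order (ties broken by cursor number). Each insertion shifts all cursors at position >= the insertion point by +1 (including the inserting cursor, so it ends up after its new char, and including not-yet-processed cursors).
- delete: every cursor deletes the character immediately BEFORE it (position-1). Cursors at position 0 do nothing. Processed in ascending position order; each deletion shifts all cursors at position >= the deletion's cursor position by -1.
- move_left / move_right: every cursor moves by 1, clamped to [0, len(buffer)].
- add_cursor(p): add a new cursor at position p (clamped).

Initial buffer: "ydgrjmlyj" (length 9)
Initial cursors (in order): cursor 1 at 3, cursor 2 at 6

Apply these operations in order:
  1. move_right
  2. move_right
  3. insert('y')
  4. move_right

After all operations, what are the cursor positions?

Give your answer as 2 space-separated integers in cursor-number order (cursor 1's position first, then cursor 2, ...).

Answer: 7 11

Derivation:
After op 1 (move_right): buffer="ydgrjmlyj" (len 9), cursors c1@4 c2@7, authorship .........
After op 2 (move_right): buffer="ydgrjmlyj" (len 9), cursors c1@5 c2@8, authorship .........
After op 3 (insert('y')): buffer="ydgrjymlyyj" (len 11), cursors c1@6 c2@10, authorship .....1...2.
After op 4 (move_right): buffer="ydgrjymlyyj" (len 11), cursors c1@7 c2@11, authorship .....1...2.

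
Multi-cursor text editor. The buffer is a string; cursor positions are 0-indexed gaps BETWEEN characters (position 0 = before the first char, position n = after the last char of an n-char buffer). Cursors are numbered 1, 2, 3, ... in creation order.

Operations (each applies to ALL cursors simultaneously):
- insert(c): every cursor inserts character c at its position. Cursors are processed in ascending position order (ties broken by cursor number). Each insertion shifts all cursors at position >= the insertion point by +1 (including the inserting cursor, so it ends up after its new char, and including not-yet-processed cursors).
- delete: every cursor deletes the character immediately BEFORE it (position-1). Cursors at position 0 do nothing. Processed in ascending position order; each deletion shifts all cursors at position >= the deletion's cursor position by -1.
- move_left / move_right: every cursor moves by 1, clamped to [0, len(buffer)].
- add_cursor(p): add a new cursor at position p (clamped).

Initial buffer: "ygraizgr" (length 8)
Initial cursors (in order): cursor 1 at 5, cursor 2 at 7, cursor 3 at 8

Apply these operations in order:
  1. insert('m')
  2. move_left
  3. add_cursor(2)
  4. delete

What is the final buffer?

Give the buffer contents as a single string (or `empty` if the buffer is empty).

Answer: yramzmm

Derivation:
After op 1 (insert('m')): buffer="ygraimzgmrm" (len 11), cursors c1@6 c2@9 c3@11, authorship .....1..2.3
After op 2 (move_left): buffer="ygraimzgmrm" (len 11), cursors c1@5 c2@8 c3@10, authorship .....1..2.3
After op 3 (add_cursor(2)): buffer="ygraimzgmrm" (len 11), cursors c4@2 c1@5 c2@8 c3@10, authorship .....1..2.3
After op 4 (delete): buffer="yramzmm" (len 7), cursors c4@1 c1@3 c2@5 c3@6, authorship ...1.23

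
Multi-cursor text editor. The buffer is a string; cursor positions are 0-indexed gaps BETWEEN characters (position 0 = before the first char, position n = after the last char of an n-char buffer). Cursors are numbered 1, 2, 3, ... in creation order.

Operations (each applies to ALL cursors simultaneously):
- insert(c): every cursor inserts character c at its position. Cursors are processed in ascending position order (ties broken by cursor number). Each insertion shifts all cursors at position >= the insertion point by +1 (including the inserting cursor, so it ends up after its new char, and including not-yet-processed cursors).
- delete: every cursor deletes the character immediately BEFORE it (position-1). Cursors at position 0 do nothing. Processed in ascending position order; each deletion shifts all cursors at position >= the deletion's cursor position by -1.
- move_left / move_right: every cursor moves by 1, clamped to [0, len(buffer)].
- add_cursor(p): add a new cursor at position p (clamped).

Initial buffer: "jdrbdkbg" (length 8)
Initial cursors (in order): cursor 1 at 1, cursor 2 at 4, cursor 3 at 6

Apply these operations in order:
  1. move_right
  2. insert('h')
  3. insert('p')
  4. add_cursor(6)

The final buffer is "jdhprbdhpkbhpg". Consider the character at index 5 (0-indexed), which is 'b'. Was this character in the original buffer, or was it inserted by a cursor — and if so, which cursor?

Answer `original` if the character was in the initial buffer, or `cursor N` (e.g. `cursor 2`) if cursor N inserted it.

After op 1 (move_right): buffer="jdrbdkbg" (len 8), cursors c1@2 c2@5 c3@7, authorship ........
After op 2 (insert('h')): buffer="jdhrbdhkbhg" (len 11), cursors c1@3 c2@7 c3@10, authorship ..1...2..3.
After op 3 (insert('p')): buffer="jdhprbdhpkbhpg" (len 14), cursors c1@4 c2@9 c3@13, authorship ..11...22..33.
After op 4 (add_cursor(6)): buffer="jdhprbdhpkbhpg" (len 14), cursors c1@4 c4@6 c2@9 c3@13, authorship ..11...22..33.
Authorship (.=original, N=cursor N): . . 1 1 . . . 2 2 . . 3 3 .
Index 5: author = original

Answer: original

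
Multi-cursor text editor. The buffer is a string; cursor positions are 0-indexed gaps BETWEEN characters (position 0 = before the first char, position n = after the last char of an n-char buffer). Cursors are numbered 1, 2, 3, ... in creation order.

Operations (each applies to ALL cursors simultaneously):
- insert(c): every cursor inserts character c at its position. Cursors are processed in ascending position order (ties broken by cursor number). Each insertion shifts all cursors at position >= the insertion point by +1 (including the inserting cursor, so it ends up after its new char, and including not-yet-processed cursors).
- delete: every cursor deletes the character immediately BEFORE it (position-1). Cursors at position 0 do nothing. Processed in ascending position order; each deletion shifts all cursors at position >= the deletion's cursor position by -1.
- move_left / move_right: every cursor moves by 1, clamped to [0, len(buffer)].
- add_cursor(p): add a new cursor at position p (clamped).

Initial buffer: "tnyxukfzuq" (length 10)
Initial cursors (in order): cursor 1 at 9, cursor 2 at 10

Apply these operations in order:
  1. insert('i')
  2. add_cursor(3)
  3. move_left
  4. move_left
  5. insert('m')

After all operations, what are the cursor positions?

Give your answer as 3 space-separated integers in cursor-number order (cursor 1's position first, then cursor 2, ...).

Answer: 10 13 2

Derivation:
After op 1 (insert('i')): buffer="tnyxukfzuiqi" (len 12), cursors c1@10 c2@12, authorship .........1.2
After op 2 (add_cursor(3)): buffer="tnyxukfzuiqi" (len 12), cursors c3@3 c1@10 c2@12, authorship .........1.2
After op 3 (move_left): buffer="tnyxukfzuiqi" (len 12), cursors c3@2 c1@9 c2@11, authorship .........1.2
After op 4 (move_left): buffer="tnyxukfzuiqi" (len 12), cursors c3@1 c1@8 c2@10, authorship .........1.2
After op 5 (insert('m')): buffer="tmnyxukfzmuimqi" (len 15), cursors c3@2 c1@10 c2@13, authorship .3.......1.12.2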